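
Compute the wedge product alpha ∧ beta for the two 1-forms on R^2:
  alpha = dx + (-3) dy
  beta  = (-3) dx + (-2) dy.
alpha ∧ beta = (-11) dx ∧ dy

Distribute the wedge, using dx_i ∧ dx_j = -dx_j ∧ dx_i and dx_i ∧ dx_i = 0. For each pair (i, j) with i < j, the coefficient of dx_i ∧ dx_j in alpha ∧ beta is (alpha_i * beta_j - alpha_j * beta_i). Collecting: alpha ∧ beta = (-11) dx ∧ dy.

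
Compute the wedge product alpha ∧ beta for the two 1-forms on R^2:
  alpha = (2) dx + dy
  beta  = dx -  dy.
alpha ∧ beta = (-3) dx ∧ dy

Distribute the wedge, using dx_i ∧ dx_j = -dx_j ∧ dx_i and dx_i ∧ dx_i = 0. For each pair (i, j) with i < j, the coefficient of dx_i ∧ dx_j in alpha ∧ beta is (alpha_i * beta_j - alpha_j * beta_i). Collecting: alpha ∧ beta = (-3) dx ∧ dy.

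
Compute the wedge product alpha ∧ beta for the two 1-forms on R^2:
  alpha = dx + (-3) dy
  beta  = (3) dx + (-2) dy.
alpha ∧ beta = (7) dx ∧ dy

Distribute the wedge, using dx_i ∧ dx_j = -dx_j ∧ dx_i and dx_i ∧ dx_i = 0. For each pair (i, j) with i < j, the coefficient of dx_i ∧ dx_j in alpha ∧ beta is (alpha_i * beta_j - alpha_j * beta_i). Collecting: alpha ∧ beta = (7) dx ∧ dy.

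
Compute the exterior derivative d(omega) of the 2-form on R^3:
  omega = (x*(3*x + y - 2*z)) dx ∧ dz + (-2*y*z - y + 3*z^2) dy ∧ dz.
d(omega) = (-x) dx ∧ dy ∧ dz

For a 2-form omega = sum_{i<j} g_{ij} dx_i ∧ dx_j, the exterior derivative is
  d(omega) = sum_{i<j} d(g_{ij}) ∧ dx_i ∧ dx_j = sum_{i<j, k} (∂g_{ij}/∂x_k) dx_k ∧ dx_i ∧ dx_j.
Expand each term, using dx_k ∧ dx_i ∧ dx_j = sgn(permutation) dx_{(a)} ∧ dx_{(b)} ∧ dx_{(c)} with (a < b < c) sorted:
  d(x*(3*x + y - 2*z)) includes (∂/∂y)(x*(3*x + y - 2*z)) dy = (x) dy, which multiplied by dx ∧ dz gives (-x) dx ∧ dy ∧ dz
Collecting like 3-forms: d(omega) = (-x) dx ∧ dy ∧ dz.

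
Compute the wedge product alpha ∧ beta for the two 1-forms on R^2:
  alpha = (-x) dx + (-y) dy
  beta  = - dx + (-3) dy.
alpha ∧ beta = (3*x - y) dx ∧ dy

Distribute the wedge, using dx_i ∧ dx_j = -dx_j ∧ dx_i and dx_i ∧ dx_i = 0. For each pair (i, j) with i < j, the coefficient of dx_i ∧ dx_j in alpha ∧ beta is (alpha_i * beta_j - alpha_j * beta_i). Collecting: alpha ∧ beta = (3*x - y) dx ∧ dy.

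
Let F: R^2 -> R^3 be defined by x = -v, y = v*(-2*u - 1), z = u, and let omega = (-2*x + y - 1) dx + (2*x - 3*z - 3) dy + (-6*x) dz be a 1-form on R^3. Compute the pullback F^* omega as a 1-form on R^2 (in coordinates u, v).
F^* omega = (2*v*(3*u + 2*v + 6)) du + (6*u^2 + 6*u*v + 9*u + v + 4) dv

Using F^*(f dg) = (f ∘ F) d(g ∘ F), substitute each coordinate x_i by F_i(u, v) in f_i, and replace dx_i by d F_i = (∂F_i/∂u) du + (∂F_i/∂v) dv.
  For the x component: f_1(F) = -2*u*v + v - 1; d F_1 = (0) du + (-1) dv
  For the y component: f_2(F) = -3*u - 2*v - 3; d F_2 = (-2*v) du + (-2*u - 1) dv
  For the z component: f_3(F) = 6*v; d F_3 = (1) du + (0) dv
Combining and collecting du, dv coefficients:
  coeff of du: 2*v*(3*u + 2*v + 6)
  coeff of dv: 6*u^2 + 6*u*v + 9*u + v + 4
F^* omega = (2*v*(3*u + 2*v + 6)) du + (6*u^2 + 6*u*v + 9*u + v + 4) dv.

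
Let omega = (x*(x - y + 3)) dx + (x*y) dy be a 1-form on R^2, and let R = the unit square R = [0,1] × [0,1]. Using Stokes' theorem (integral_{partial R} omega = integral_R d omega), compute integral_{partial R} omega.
integral_(partial R) omega = 1

Stokes: integral_partial_R omega = integral_R d omega with d omega = (∂Q/∂x - ∂P/∂y) dx ∧ dy.
  ∂Q/∂x = y
  ∂P/∂y = -x
  integrand = ∂Q/∂x - ∂P/∂y = x + y.
Integrating over R: integral_0^1 integral_0^1 (x + y) dx dy = 1.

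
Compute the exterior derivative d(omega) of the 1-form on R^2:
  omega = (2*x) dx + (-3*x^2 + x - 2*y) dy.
d(omega) = (1 - 6*x) dx ∧ dy

For a 1-form omega = sum_i f_i dx_i, the exterior derivative is
  d(omega) = sum_{i < j} (∂f_j/∂x_i - ∂f_i/∂x_j) dx_i ∧ dx_j.
  coefficient of dx ∧ dy: ∂f_2/∂x - ∂f_1/∂y = ∂(-3*x^2 + x - 2*y)/∂x - ∂(2*x)/∂y = 1 - 6*x
Assembling: d(omega) = (1 - 6*x) dx ∧ dy.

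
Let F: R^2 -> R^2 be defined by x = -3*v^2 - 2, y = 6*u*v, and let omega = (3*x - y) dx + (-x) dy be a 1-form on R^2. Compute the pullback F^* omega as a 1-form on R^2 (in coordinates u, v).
F^* omega = (18*v^3 + 12*v) du + (54*u*v^2 + 12*u + 54*v^3 + 36*v) dv

Using F^*(f dg) = (f ∘ F) d(g ∘ F), substitute each coordinate x_i by F_i(u, v) in f_i, and replace dx_i by d F_i = (∂F_i/∂u) du + (∂F_i/∂v) dv.
  For the x component: f_1(F) = -6*u*v - 9*v^2 - 6; d F_1 = (0) du + (-6*v) dv
  For the y component: f_2(F) = 3*v^2 + 2; d F_2 = (6*v) du + (6*u) dv
Combining and collecting du, dv coefficients:
  coeff of du: 18*v^3 + 12*v
  coeff of dv: 54*u*v^2 + 12*u + 54*v^3 + 36*v
F^* omega = (18*v^3 + 12*v) du + (54*u*v^2 + 12*u + 54*v^3 + 36*v) dv.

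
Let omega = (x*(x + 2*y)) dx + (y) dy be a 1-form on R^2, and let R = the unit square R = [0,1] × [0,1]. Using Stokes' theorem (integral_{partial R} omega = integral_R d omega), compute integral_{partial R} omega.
integral_(partial R) omega = -1

Stokes: integral_partial_R omega = integral_R d omega with d omega = (∂Q/∂x - ∂P/∂y) dx ∧ dy.
  ∂Q/∂x = 0
  ∂P/∂y = 2*x
  integrand = ∂Q/∂x - ∂P/∂y = -2*x.
Integrating over R: integral_0^1 integral_0^1 (-2*x) dx dy = -1.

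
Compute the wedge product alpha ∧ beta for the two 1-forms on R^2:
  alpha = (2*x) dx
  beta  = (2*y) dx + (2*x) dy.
alpha ∧ beta = (4*x^2) dx ∧ dy

Distribute the wedge, using dx_i ∧ dx_j = -dx_j ∧ dx_i and dx_i ∧ dx_i = 0. For each pair (i, j) with i < j, the coefficient of dx_i ∧ dx_j in alpha ∧ beta is (alpha_i * beta_j - alpha_j * beta_i). Collecting: alpha ∧ beta = (4*x^2) dx ∧ dy.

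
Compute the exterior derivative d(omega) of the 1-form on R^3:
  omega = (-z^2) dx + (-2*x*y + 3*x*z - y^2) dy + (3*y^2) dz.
d(omega) = (-2*y + 3*z) dx ∧ dy + (2*z) dx ∧ dz + (-3*x + 6*y) dy ∧ dz

For a 1-form omega = sum_i f_i dx_i, the exterior derivative is
  d(omega) = sum_{i < j} (∂f_j/∂x_i - ∂f_i/∂x_j) dx_i ∧ dx_j.
  coefficient of dx ∧ dy: ∂f_2/∂x - ∂f_1/∂y = ∂(-2*x*y + 3*x*z - y^2)/∂x - ∂(-z^2)/∂y = -2*y + 3*z
  coefficient of dx ∧ dz: ∂f_3/∂x - ∂f_1/∂z = ∂(3*y^2)/∂x - ∂(-z^2)/∂z = 2*z
  coefficient of dy ∧ dz: ∂f_3/∂y - ∂f_2/∂z = ∂(3*y^2)/∂y - ∂(-2*x*y + 3*x*z - y^2)/∂z = -3*x + 6*y
Assembling: d(omega) = (-2*y + 3*z) dx ∧ dy + (2*z) dx ∧ dz + (-3*x + 6*y) dy ∧ dz.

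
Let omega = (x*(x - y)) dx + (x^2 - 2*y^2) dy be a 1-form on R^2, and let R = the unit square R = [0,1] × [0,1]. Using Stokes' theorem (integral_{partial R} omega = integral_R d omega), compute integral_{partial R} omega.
integral_(partial R) omega = 3/2

Stokes: integral_partial_R omega = integral_R d omega with d omega = (∂Q/∂x - ∂P/∂y) dx ∧ dy.
  ∂Q/∂x = 2*x
  ∂P/∂y = -x
  integrand = ∂Q/∂x - ∂P/∂y = 3*x.
Integrating over R: integral_0^1 integral_0^1 (3*x) dx dy = 3/2.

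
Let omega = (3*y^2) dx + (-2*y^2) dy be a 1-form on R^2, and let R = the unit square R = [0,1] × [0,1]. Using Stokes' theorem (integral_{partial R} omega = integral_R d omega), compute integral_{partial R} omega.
integral_(partial R) omega = -3

Stokes: integral_partial_R omega = integral_R d omega with d omega = (∂Q/∂x - ∂P/∂y) dx ∧ dy.
  ∂Q/∂x = 0
  ∂P/∂y = 6*y
  integrand = ∂Q/∂x - ∂P/∂y = -6*y.
Integrating over R: integral_0^1 integral_0^1 (-6*y) dx dy = -3.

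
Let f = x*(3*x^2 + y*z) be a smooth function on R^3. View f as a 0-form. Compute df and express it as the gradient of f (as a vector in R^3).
df = (9*x^2 + y*z) dx + (x*z) dy + (x*y) dz; grad f = (9*x^2 + y*z, x*z, x*y)

For a 0-form f, d f = (∂f/∂x) dx + (∂f/∂y) dy + (∂f/∂z) dz. The components of the vector representation are exactly the entries of grad f in Cartesian coordinates:
  ∂f/∂x = 9*x^2 + y*z
  ∂f/∂y = x*z
  ∂f/∂z = x*y.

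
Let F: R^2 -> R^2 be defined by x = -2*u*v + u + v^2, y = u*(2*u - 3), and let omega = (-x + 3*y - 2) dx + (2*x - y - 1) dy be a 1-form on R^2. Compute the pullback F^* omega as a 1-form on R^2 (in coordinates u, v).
F^* omega = (-8*u^3 - 28*u^2*v + 32*u^2 + 4*u*v^2 + 34*u*v - 29*u + 2*v^3 - 7*v^2 + 4*v + 1) du + (-12*u^3 + 8*u^2*v + 20*u^2 + 6*u*v^2 - 20*u*v + 4*u - 2*v^3 - 4*v) dv

Using F^*(f dg) = (f ∘ F) d(g ∘ F), substitute each coordinate x_i by F_i(u, v) in f_i, and replace dx_i by d F_i = (∂F_i/∂u) du + (∂F_i/∂v) dv.
  For the x component: f_1(F) = 6*u^2 + 2*u*v - 10*u - v^2 - 2; d F_1 = (1 - 2*v) du + (-2*u + 2*v) dv
  For the y component: f_2(F) = -2*u^2 - 4*u*v + 5*u + 2*v^2 - 1; d F_2 = (4*u - 3) du + (0) dv
Combining and collecting du, dv coefficients:
  coeff of du: -8*u^3 - 28*u^2*v + 32*u^2 + 4*u*v^2 + 34*u*v - 29*u + 2*v^3 - 7*v^2 + 4*v + 1
  coeff of dv: -12*u^3 + 8*u^2*v + 20*u^2 + 6*u*v^2 - 20*u*v + 4*u - 2*v^3 - 4*v
F^* omega = (-8*u^3 - 28*u^2*v + 32*u^2 + 4*u*v^2 + 34*u*v - 29*u + 2*v^3 - 7*v^2 + 4*v + 1) du + (-12*u^3 + 8*u^2*v + 20*u^2 + 6*u*v^2 - 20*u*v + 4*u - 2*v^3 - 4*v) dv.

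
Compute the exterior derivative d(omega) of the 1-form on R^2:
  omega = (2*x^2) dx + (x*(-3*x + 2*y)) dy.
d(omega) = (-6*x + 2*y) dx ∧ dy

For a 1-form omega = sum_i f_i dx_i, the exterior derivative is
  d(omega) = sum_{i < j} (∂f_j/∂x_i - ∂f_i/∂x_j) dx_i ∧ dx_j.
  coefficient of dx ∧ dy: ∂f_2/∂x - ∂f_1/∂y = ∂(x*(-3*x + 2*y))/∂x - ∂(2*x^2)/∂y = -6*x + 2*y
Assembling: d(omega) = (-6*x + 2*y) dx ∧ dy.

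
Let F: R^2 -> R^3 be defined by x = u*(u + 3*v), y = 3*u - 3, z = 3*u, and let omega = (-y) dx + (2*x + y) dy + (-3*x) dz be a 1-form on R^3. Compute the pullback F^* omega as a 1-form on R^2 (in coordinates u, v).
F^* omega = (-9*u^2 - 18*u*v + 15*u + 9*v - 9) du + (9*u*(1 - u)) dv

Using F^*(f dg) = (f ∘ F) d(g ∘ F), substitute each coordinate x_i by F_i(u, v) in f_i, and replace dx_i by d F_i = (∂F_i/∂u) du + (∂F_i/∂v) dv.
  For the x component: f_1(F) = 3 - 3*u; d F_1 = (2*u + 3*v) du + (3*u) dv
  For the y component: f_2(F) = 2*u^2 + 6*u*v + 3*u - 3; d F_2 = (3) du + (0) dv
  For the z component: f_3(F) = 3*u*(-u - 3*v); d F_3 = (3) du + (0) dv
Combining and collecting du, dv coefficients:
  coeff of du: -9*u^2 - 18*u*v + 15*u + 9*v - 9
  coeff of dv: 9*u*(1 - u)
F^* omega = (-9*u^2 - 18*u*v + 15*u + 9*v - 9) du + (9*u*(1 - u)) dv.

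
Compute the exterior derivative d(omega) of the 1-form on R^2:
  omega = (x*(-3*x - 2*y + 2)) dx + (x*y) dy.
d(omega) = (2*x + y) dx ∧ dy

For a 1-form omega = sum_i f_i dx_i, the exterior derivative is
  d(omega) = sum_{i < j} (∂f_j/∂x_i - ∂f_i/∂x_j) dx_i ∧ dx_j.
  coefficient of dx ∧ dy: ∂f_2/∂x - ∂f_1/∂y = ∂(x*y)/∂x - ∂(x*(-3*x - 2*y + 2))/∂y = 2*x + y
Assembling: d(omega) = (2*x + y) dx ∧ dy.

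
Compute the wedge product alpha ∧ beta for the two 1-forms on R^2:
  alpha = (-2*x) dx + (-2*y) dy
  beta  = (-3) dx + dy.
alpha ∧ beta = (-2*x - 6*y) dx ∧ dy

Distribute the wedge, using dx_i ∧ dx_j = -dx_j ∧ dx_i and dx_i ∧ dx_i = 0. For each pair (i, j) with i < j, the coefficient of dx_i ∧ dx_j in alpha ∧ beta is (alpha_i * beta_j - alpha_j * beta_i). Collecting: alpha ∧ beta = (-2*x - 6*y) dx ∧ dy.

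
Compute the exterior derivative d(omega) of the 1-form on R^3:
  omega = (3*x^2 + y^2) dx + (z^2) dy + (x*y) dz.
d(omega) = (-2*y) dx ∧ dy + (y) dx ∧ dz + (x - 2*z) dy ∧ dz

For a 1-form omega = sum_i f_i dx_i, the exterior derivative is
  d(omega) = sum_{i < j} (∂f_j/∂x_i - ∂f_i/∂x_j) dx_i ∧ dx_j.
  coefficient of dx ∧ dy: ∂f_2/∂x - ∂f_1/∂y = ∂(z^2)/∂x - ∂(3*x^2 + y^2)/∂y = -2*y
  coefficient of dx ∧ dz: ∂f_3/∂x - ∂f_1/∂z = ∂(x*y)/∂x - ∂(3*x^2 + y^2)/∂z = y
  coefficient of dy ∧ dz: ∂f_3/∂y - ∂f_2/∂z = ∂(x*y)/∂y - ∂(z^2)/∂z = x - 2*z
Assembling: d(omega) = (-2*y) dx ∧ dy + (y) dx ∧ dz + (x - 2*z) dy ∧ dz.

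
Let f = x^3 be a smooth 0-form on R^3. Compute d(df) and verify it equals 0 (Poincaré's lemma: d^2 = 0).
d(df) = 0

Step 1: df = sum_i (∂f/∂x_i) dx_i = (3*x^2) dx + (0) dy + (0) dz.
Step 2: Apply d again. Using the 1-form formula, the coefficient of dx ∧ dy in d(df) is ∂^2 f/∂x ∂y - ∂^2 f/∂y ∂x = (0) - (0) = 0 (equality of mixed partials for smooth f).
Similarly for dx ∧ dz and dy ∧ dz — all coefficients vanish. So d(df) = 0.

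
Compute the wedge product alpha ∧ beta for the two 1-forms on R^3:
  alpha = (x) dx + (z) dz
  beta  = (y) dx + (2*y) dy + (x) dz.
alpha ∧ beta = (2*x*y) dx ∧ dy + (x^2 - y*z) dx ∧ dz + (-2*y*z) dy ∧ dz

Distribute the wedge, using dx_i ∧ dx_j = -dx_j ∧ dx_i and dx_i ∧ dx_i = 0. For each pair (i, j) with i < j, the coefficient of dx_i ∧ dx_j in alpha ∧ beta is (alpha_i * beta_j - alpha_j * beta_i). Collecting: alpha ∧ beta = (2*x*y) dx ∧ dy + (x^2 - y*z) dx ∧ dz + (-2*y*z) dy ∧ dz.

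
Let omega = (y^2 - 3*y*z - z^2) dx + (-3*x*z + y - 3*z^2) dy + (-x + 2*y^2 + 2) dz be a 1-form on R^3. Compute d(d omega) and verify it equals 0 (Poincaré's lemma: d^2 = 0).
d(d omega) = 0

Step 1: d omega = sum_{i<j} (∂f_j/∂x_i - ∂f_i/∂x_j) dx_i ∧ dx_j:
  coeff of dx ∧ dy: -2*y
  coeff of dx ∧ dz: 3*y + 2*z - 1
  coeff of dy ∧ dz: 3*x + 4*y + 6*z
Step 2: Apply d again to each 2-form coefficient. The only possible 3-form in R^3 is dx ∧ dy ∧ dz, with coefficient
  ∂(coeff of dy∧dz)/∂x - ∂(coeff of dx∧dz)/∂y + ∂(coeff of dx∧dy)/∂z
  = ∂/∂x (3*x + 4*y + 6*z) - ∂/∂y (3*y + 2*z - 1) + ∂/∂z (-2*y).
Each of these terms simplifies to sums of mixed partials that cancel in pairs. The result is 0 (by equality of mixed partials for smooth functions — Schwarz / Clairaut).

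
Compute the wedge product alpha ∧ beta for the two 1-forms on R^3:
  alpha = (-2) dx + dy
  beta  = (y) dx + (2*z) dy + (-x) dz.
alpha ∧ beta = (-y - 4*z) dx ∧ dy + (2*x) dx ∧ dz + (-x) dy ∧ dz

Distribute the wedge, using dx_i ∧ dx_j = -dx_j ∧ dx_i and dx_i ∧ dx_i = 0. For each pair (i, j) with i < j, the coefficient of dx_i ∧ dx_j in alpha ∧ beta is (alpha_i * beta_j - alpha_j * beta_i). Collecting: alpha ∧ beta = (-y - 4*z) dx ∧ dy + (2*x) dx ∧ dz + (-x) dy ∧ dz.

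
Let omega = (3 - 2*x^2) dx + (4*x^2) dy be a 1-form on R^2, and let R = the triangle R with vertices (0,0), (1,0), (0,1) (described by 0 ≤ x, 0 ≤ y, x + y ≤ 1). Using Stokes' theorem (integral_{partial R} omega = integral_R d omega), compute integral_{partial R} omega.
integral_(partial R) omega = 4/3

Stokes: integral_partial_R omega = integral_R d omega with d omega = (∂Q/∂x - ∂P/∂y) dx ∧ dy.
  ∂Q/∂x = 8*x
  ∂P/∂y = 0
  integrand = ∂Q/∂x - ∂P/∂y = 8*x.
Integrating over R: integral_0^1 integral_0^{1-x} (8*x) dy dx = 4/3.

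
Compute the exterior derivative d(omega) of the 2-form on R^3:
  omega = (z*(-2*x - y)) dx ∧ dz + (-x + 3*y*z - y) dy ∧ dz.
d(omega) = (z - 1) dx ∧ dy ∧ dz

For a 2-form omega = sum_{i<j} g_{ij} dx_i ∧ dx_j, the exterior derivative is
  d(omega) = sum_{i<j} d(g_{ij}) ∧ dx_i ∧ dx_j = sum_{i<j, k} (∂g_{ij}/∂x_k) dx_k ∧ dx_i ∧ dx_j.
Expand each term, using dx_k ∧ dx_i ∧ dx_j = sgn(permutation) dx_{(a)} ∧ dx_{(b)} ∧ dx_{(c)} with (a < b < c) sorted:
  d(z*(-2*x - y)) includes (∂/∂y)(z*(-2*x - y)) dy = (-z) dy, which multiplied by dx ∧ dz gives (z) dx ∧ dy ∧ dz
  d(-x + 3*y*z - y) includes (∂/∂x)(-x + 3*y*z - y) dx = (-1) dx, which multiplied by dy ∧ dz gives (-1) dx ∧ dy ∧ dz
Collecting like 3-forms: d(omega) = (z - 1) dx ∧ dy ∧ dz.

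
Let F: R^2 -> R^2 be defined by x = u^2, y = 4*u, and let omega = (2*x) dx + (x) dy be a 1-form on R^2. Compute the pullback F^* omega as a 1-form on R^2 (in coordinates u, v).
F^* omega = (4*u^2*(u + 1)) du

Using F^*(f dg) = (f ∘ F) d(g ∘ F), substitute each coordinate x_i by F_i(u, v) in f_i, and replace dx_i by d F_i = (∂F_i/∂u) du + (∂F_i/∂v) dv.
  For the x component: f_1(F) = 2*u^2; d F_1 = (2*u) du + (0) dv
  For the y component: f_2(F) = u^2; d F_2 = (4) du + (0) dv
Combining and collecting du, dv coefficients:
  coeff of du: 4*u^2*(u + 1)
  coeff of dv: 0
F^* omega = (4*u^2*(u + 1)) du.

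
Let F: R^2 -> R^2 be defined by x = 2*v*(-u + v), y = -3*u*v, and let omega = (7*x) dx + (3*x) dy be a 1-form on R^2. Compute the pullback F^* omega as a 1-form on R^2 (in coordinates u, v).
F^* omega = (46*v^2*(u - v)) du + (2*v*(23*u^2 - 51*u*v + 28*v^2)) dv

Using F^*(f dg) = (f ∘ F) d(g ∘ F), substitute each coordinate x_i by F_i(u, v) in f_i, and replace dx_i by d F_i = (∂F_i/∂u) du + (∂F_i/∂v) dv.
  For the x component: f_1(F) = 14*v*(-u + v); d F_1 = (-2*v) du + (-2*u + 4*v) dv
  For the y component: f_2(F) = 6*v*(-u + v); d F_2 = (-3*v) du + (-3*u) dv
Combining and collecting du, dv coefficients:
  coeff of du: 46*v^2*(u - v)
  coeff of dv: 2*v*(23*u^2 - 51*u*v + 28*v^2)
F^* omega = (46*v^2*(u - v)) du + (2*v*(23*u^2 - 51*u*v + 28*v^2)) dv.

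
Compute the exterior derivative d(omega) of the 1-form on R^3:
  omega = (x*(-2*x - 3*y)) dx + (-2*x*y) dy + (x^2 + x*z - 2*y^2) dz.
d(omega) = (3*x - 2*y) dx ∧ dy + (2*x + z) dx ∧ dz + (-4*y) dy ∧ dz

For a 1-form omega = sum_i f_i dx_i, the exterior derivative is
  d(omega) = sum_{i < j} (∂f_j/∂x_i - ∂f_i/∂x_j) dx_i ∧ dx_j.
  coefficient of dx ∧ dy: ∂f_2/∂x - ∂f_1/∂y = ∂(-2*x*y)/∂x - ∂(x*(-2*x - 3*y))/∂y = 3*x - 2*y
  coefficient of dx ∧ dz: ∂f_3/∂x - ∂f_1/∂z = ∂(x^2 + x*z - 2*y^2)/∂x - ∂(x*(-2*x - 3*y))/∂z = 2*x + z
  coefficient of dy ∧ dz: ∂f_3/∂y - ∂f_2/∂z = ∂(x^2 + x*z - 2*y^2)/∂y - ∂(-2*x*y)/∂z = -4*y
Assembling: d(omega) = (3*x - 2*y) dx ∧ dy + (2*x + z) dx ∧ dz + (-4*y) dy ∧ dz.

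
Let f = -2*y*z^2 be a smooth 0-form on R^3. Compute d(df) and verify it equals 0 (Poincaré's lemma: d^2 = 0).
d(df) = 0

Step 1: df = sum_i (∂f/∂x_i) dx_i = (0) dx + (-2*z^2) dy + (-4*y*z) dz.
Step 2: Apply d again. Using the 1-form formula, the coefficient of dx ∧ dy in d(df) is ∂^2 f/∂x ∂y - ∂^2 f/∂y ∂x = (0) - (0) = 0 (equality of mixed partials for smooth f).
Similarly for dx ∧ dz and dy ∧ dz — all coefficients vanish. So d(df) = 0.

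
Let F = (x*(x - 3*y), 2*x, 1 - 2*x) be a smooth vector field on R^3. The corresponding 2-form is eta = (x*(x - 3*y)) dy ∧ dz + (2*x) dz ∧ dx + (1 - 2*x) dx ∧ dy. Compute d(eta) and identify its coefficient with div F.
d(eta) = (2*x - 3*y) dx ∧ dy ∧ dz; div F = 2*x - 3*y

For a 2-form in R^3 of the form above, applying d gives a 3-form with coefficient ∂P/∂x + ∂Q/∂y + ∂R/∂z:
  ∂P/∂x = 2*x - 3*y
  ∂Q/∂y = 0
  ∂R/∂z = 0
Sum = 2*x - 3*y, which is exactly div F.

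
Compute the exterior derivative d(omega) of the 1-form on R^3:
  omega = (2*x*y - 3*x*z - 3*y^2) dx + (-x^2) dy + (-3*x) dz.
d(omega) = (-4*x + 6*y) dx ∧ dy + (3*x - 3) dx ∧ dz

For a 1-form omega = sum_i f_i dx_i, the exterior derivative is
  d(omega) = sum_{i < j} (∂f_j/∂x_i - ∂f_i/∂x_j) dx_i ∧ dx_j.
  coefficient of dx ∧ dy: ∂f_2/∂x - ∂f_1/∂y = ∂(-x^2)/∂x - ∂(2*x*y - 3*x*z - 3*y^2)/∂y = -4*x + 6*y
  coefficient of dx ∧ dz: ∂f_3/∂x - ∂f_1/∂z = ∂(-3*x)/∂x - ∂(2*x*y - 3*x*z - 3*y^2)/∂z = 3*x - 3
Assembling: d(omega) = (-4*x + 6*y) dx ∧ dy + (3*x - 3) dx ∧ dz.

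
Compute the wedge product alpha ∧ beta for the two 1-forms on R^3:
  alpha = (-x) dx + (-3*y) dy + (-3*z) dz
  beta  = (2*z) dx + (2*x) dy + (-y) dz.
alpha ∧ beta = (-2*x^2 + 6*y*z) dx ∧ dy + (x*y + 6*z^2) dx ∧ dz + (6*x*z + 3*y^2) dy ∧ dz

Distribute the wedge, using dx_i ∧ dx_j = -dx_j ∧ dx_i and dx_i ∧ dx_i = 0. For each pair (i, j) with i < j, the coefficient of dx_i ∧ dx_j in alpha ∧ beta is (alpha_i * beta_j - alpha_j * beta_i). Collecting: alpha ∧ beta = (-2*x^2 + 6*y*z) dx ∧ dy + (x*y + 6*z^2) dx ∧ dz + (6*x*z + 3*y^2) dy ∧ dz.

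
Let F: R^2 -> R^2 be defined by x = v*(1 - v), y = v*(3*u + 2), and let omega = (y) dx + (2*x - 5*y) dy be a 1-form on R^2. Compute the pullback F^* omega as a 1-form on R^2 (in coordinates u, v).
F^* omega = (v^2*(-45*u - 6*v - 24)) du + (v*(-45*u^2 - 12*u*v - 51*u - 8*v - 14)) dv

Using F^*(f dg) = (f ∘ F) d(g ∘ F), substitute each coordinate x_i by F_i(u, v) in f_i, and replace dx_i by d F_i = (∂F_i/∂u) du + (∂F_i/∂v) dv.
  For the x component: f_1(F) = v*(3*u + 2); d F_1 = (0) du + (1 - 2*v) dv
  For the y component: f_2(F) = v*(-15*u - 2*v - 8); d F_2 = (3*v) du + (3*u + 2) dv
Combining and collecting du, dv coefficients:
  coeff of du: v^2*(-45*u - 6*v - 24)
  coeff of dv: v*(-45*u^2 - 12*u*v - 51*u - 8*v - 14)
F^* omega = (v^2*(-45*u - 6*v - 24)) du + (v*(-45*u^2 - 12*u*v - 51*u - 8*v - 14)) dv.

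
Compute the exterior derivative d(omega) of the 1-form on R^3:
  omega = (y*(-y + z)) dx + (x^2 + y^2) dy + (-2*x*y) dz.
d(omega) = (2*x + 2*y - z) dx ∧ dy + (-3*y) dx ∧ dz + (-2*x) dy ∧ dz

For a 1-form omega = sum_i f_i dx_i, the exterior derivative is
  d(omega) = sum_{i < j} (∂f_j/∂x_i - ∂f_i/∂x_j) dx_i ∧ dx_j.
  coefficient of dx ∧ dy: ∂f_2/∂x - ∂f_1/∂y = ∂(x^2 + y^2)/∂x - ∂(y*(-y + z))/∂y = 2*x + 2*y - z
  coefficient of dx ∧ dz: ∂f_3/∂x - ∂f_1/∂z = ∂(-2*x*y)/∂x - ∂(y*(-y + z))/∂z = -3*y
  coefficient of dy ∧ dz: ∂f_3/∂y - ∂f_2/∂z = ∂(-2*x*y)/∂y - ∂(x^2 + y^2)/∂z = -2*x
Assembling: d(omega) = (2*x + 2*y - z) dx ∧ dy + (-3*y) dx ∧ dz + (-2*x) dy ∧ dz.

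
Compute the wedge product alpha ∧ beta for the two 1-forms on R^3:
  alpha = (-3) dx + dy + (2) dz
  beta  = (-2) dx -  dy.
alpha ∧ beta = (5) dx ∧ dy + (4) dx ∧ dz + (2) dy ∧ dz

Distribute the wedge, using dx_i ∧ dx_j = -dx_j ∧ dx_i and dx_i ∧ dx_i = 0. For each pair (i, j) with i < j, the coefficient of dx_i ∧ dx_j in alpha ∧ beta is (alpha_i * beta_j - alpha_j * beta_i). Collecting: alpha ∧ beta = (5) dx ∧ dy + (4) dx ∧ dz + (2) dy ∧ dz.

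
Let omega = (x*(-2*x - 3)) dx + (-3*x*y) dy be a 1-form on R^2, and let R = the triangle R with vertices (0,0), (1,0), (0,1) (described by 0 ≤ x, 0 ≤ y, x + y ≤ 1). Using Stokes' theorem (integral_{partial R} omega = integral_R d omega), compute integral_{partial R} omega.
integral_(partial R) omega = -1/2

Stokes: integral_partial_R omega = integral_R d omega with d omega = (∂Q/∂x - ∂P/∂y) dx ∧ dy.
  ∂Q/∂x = -3*y
  ∂P/∂y = 0
  integrand = ∂Q/∂x - ∂P/∂y = -3*y.
Integrating over R: integral_0^1 integral_0^{1-x} (-3*y) dy dx = -1/2.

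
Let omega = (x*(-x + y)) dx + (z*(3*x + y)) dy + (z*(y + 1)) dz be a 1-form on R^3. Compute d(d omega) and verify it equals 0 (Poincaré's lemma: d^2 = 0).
d(d omega) = 0

Step 1: d omega = sum_{i<j} (∂f_j/∂x_i - ∂f_i/∂x_j) dx_i ∧ dx_j:
  coeff of dx ∧ dy: -x + 3*z
  coeff of dx ∧ dz: 0
  coeff of dy ∧ dz: -3*x - y + z
Step 2: Apply d again to each 2-form coefficient. The only possible 3-form in R^3 is dx ∧ dy ∧ dz, with coefficient
  ∂(coeff of dy∧dz)/∂x - ∂(coeff of dx∧dz)/∂y + ∂(coeff of dx∧dy)/∂z
  = ∂/∂x (-3*x - y + z) - ∂/∂y (0) + ∂/∂z (-x + 3*z).
Each of these terms simplifies to sums of mixed partials that cancel in pairs. The result is 0 (by equality of mixed partials for smooth functions — Schwarz / Clairaut).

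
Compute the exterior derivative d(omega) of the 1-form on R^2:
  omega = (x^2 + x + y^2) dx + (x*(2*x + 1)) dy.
d(omega) = (4*x - 2*y + 1) dx ∧ dy

For a 1-form omega = sum_i f_i dx_i, the exterior derivative is
  d(omega) = sum_{i < j} (∂f_j/∂x_i - ∂f_i/∂x_j) dx_i ∧ dx_j.
  coefficient of dx ∧ dy: ∂f_2/∂x - ∂f_1/∂y = ∂(x*(2*x + 1))/∂x - ∂(x^2 + x + y^2)/∂y = 4*x - 2*y + 1
Assembling: d(omega) = (4*x - 2*y + 1) dx ∧ dy.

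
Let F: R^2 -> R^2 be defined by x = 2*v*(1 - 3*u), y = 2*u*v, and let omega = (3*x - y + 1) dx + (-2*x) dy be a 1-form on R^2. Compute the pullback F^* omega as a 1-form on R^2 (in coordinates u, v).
F^* omega = (2*v*(72*u*v - 22*v - 3)) du + (144*u^2*v - 84*u*v - 6*u + 12*v + 2) dv

Using F^*(f dg) = (f ∘ F) d(g ∘ F), substitute each coordinate x_i by F_i(u, v) in f_i, and replace dx_i by d F_i = (∂F_i/∂u) du + (∂F_i/∂v) dv.
  For the x component: f_1(F) = -20*u*v + 6*v + 1; d F_1 = (-6*v) du + (2 - 6*u) dv
  For the y component: f_2(F) = 4*v*(3*u - 1); d F_2 = (2*v) du + (2*u) dv
Combining and collecting du, dv coefficients:
  coeff of du: 2*v*(72*u*v - 22*v - 3)
  coeff of dv: 144*u^2*v - 84*u*v - 6*u + 12*v + 2
F^* omega = (2*v*(72*u*v - 22*v - 3)) du + (144*u^2*v - 84*u*v - 6*u + 12*v + 2) dv.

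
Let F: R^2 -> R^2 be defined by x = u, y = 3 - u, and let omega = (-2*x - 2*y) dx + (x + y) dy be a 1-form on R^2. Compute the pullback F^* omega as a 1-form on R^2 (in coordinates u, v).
F^* omega = (-9) du

Using F^*(f dg) = (f ∘ F) d(g ∘ F), substitute each coordinate x_i by F_i(u, v) in f_i, and replace dx_i by d F_i = (∂F_i/∂u) du + (∂F_i/∂v) dv.
  For the x component: f_1(F) = -6; d F_1 = (1) du + (0) dv
  For the y component: f_2(F) = 3; d F_2 = (-1) du + (0) dv
Combining and collecting du, dv coefficients:
  coeff of du: -9
  coeff of dv: 0
F^* omega = (-9) du.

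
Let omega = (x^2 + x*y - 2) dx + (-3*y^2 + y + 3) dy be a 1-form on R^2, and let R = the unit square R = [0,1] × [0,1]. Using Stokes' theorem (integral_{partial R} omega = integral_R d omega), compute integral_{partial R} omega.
integral_(partial R) omega = -1/2

Stokes: integral_partial_R omega = integral_R d omega with d omega = (∂Q/∂x - ∂P/∂y) dx ∧ dy.
  ∂Q/∂x = 0
  ∂P/∂y = x
  integrand = ∂Q/∂x - ∂P/∂y = -x.
Integrating over R: integral_0^1 integral_0^1 (-x) dx dy = -1/2.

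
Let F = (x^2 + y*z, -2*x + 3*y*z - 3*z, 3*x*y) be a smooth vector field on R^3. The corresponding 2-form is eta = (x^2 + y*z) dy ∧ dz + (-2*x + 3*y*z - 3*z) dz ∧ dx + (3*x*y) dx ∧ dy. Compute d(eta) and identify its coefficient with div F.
d(eta) = (2*x + 3*z) dx ∧ dy ∧ dz; div F = 2*x + 3*z

For a 2-form in R^3 of the form above, applying d gives a 3-form with coefficient ∂P/∂x + ∂Q/∂y + ∂R/∂z:
  ∂P/∂x = 2*x
  ∂Q/∂y = 3*z
  ∂R/∂z = 0
Sum = 2*x + 3*z, which is exactly div F.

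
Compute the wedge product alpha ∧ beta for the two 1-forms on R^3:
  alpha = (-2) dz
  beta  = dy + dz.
alpha ∧ beta = (2) dy ∧ dz

Distribute the wedge, using dx_i ∧ dx_j = -dx_j ∧ dx_i and dx_i ∧ dx_i = 0. For each pair (i, j) with i < j, the coefficient of dx_i ∧ dx_j in alpha ∧ beta is (alpha_i * beta_j - alpha_j * beta_i). Collecting: alpha ∧ beta = (2) dy ∧ dz.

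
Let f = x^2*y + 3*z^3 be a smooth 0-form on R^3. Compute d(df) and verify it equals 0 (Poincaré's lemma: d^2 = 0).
d(df) = 0

Step 1: df = sum_i (∂f/∂x_i) dx_i = (2*x*y) dx + (x^2) dy + (9*z^2) dz.
Step 2: Apply d again. Using the 1-form formula, the coefficient of dx ∧ dy in d(df) is ∂^2 f/∂x ∂y - ∂^2 f/∂y ∂x = (2*x) - (2*x) = 0 (equality of mixed partials for smooth f).
Similarly for dx ∧ dz and dy ∧ dz — all coefficients vanish. So d(df) = 0.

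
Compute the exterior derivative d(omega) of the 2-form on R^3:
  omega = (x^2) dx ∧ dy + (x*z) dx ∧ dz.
d(omega) = 0

For a 2-form omega = sum_{i<j} g_{ij} dx_i ∧ dx_j, the exterior derivative is
  d(omega) = sum_{i<j} d(g_{ij}) ∧ dx_i ∧ dx_j = sum_{i<j, k} (∂g_{ij}/∂x_k) dx_k ∧ dx_i ∧ dx_j.
Expand each term, using dx_k ∧ dx_i ∧ dx_j = sgn(permutation) dx_{(a)} ∧ dx_{(b)} ∧ dx_{(c)} with (a < b < c) sorted:

Collecting like 3-forms: d(omega) = 0.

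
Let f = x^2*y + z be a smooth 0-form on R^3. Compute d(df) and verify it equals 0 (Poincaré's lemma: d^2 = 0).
d(df) = 0

Step 1: df = sum_i (∂f/∂x_i) dx_i = (2*x*y) dx + (x^2) dy + (1) dz.
Step 2: Apply d again. Using the 1-form formula, the coefficient of dx ∧ dy in d(df) is ∂^2 f/∂x ∂y - ∂^2 f/∂y ∂x = (2*x) - (2*x) = 0 (equality of mixed partials for smooth f).
Similarly for dx ∧ dz and dy ∧ dz — all coefficients vanish. So d(df) = 0.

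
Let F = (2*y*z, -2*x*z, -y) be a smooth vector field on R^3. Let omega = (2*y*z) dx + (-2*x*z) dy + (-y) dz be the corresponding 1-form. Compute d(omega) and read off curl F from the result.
d(omega) = (2*x - 1) dy ∧ dz + (2*y) dz ∧ dx + (-4*z) dx ∧ dy; curl F = (2*x - 1, 2*y, -4*z)

d omega = sum_{i<j} (∂f_j/∂x_i - ∂f_i/∂x_j) dx_i ∧ dx_j. Under the identification (dy ∧ dz, dz ∧ dx, dx ∧ dy) ↔ (e_x, e_y, e_z), the coefficients are exactly the components of curl F. Compute:
  ∂R/∂y - ∂Q/∂z = (-1) - (-2*x) = 2*x - 1
  ∂P/∂z - ∂R/∂x = (2*y) - (0) = 2*y
  ∂Q/∂x - ∂P/∂y = (-2*z) - (2*z) = -4*z.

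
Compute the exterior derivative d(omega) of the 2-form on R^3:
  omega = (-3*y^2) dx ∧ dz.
d(omega) = (6*y) dx ∧ dy ∧ dz

For a 2-form omega = sum_{i<j} g_{ij} dx_i ∧ dx_j, the exterior derivative is
  d(omega) = sum_{i<j} d(g_{ij}) ∧ dx_i ∧ dx_j = sum_{i<j, k} (∂g_{ij}/∂x_k) dx_k ∧ dx_i ∧ dx_j.
Expand each term, using dx_k ∧ dx_i ∧ dx_j = sgn(permutation) dx_{(a)} ∧ dx_{(b)} ∧ dx_{(c)} with (a < b < c) sorted:
  d(-3*y^2) includes (∂/∂y)(-3*y^2) dy = (-6*y) dy, which multiplied by dx ∧ dz gives (6*y) dx ∧ dy ∧ dz
Collecting like 3-forms: d(omega) = (6*y) dx ∧ dy ∧ dz.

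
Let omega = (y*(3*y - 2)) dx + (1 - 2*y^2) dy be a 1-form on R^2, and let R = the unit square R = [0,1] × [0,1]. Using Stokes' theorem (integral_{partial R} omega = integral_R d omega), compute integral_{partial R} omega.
integral_(partial R) omega = -1

Stokes: integral_partial_R omega = integral_R d omega with d omega = (∂Q/∂x - ∂P/∂y) dx ∧ dy.
  ∂Q/∂x = 0
  ∂P/∂y = 6*y - 2
  integrand = ∂Q/∂x - ∂P/∂y = 2 - 6*y.
Integrating over R: integral_0^1 integral_0^1 (2 - 6*y) dx dy = -1.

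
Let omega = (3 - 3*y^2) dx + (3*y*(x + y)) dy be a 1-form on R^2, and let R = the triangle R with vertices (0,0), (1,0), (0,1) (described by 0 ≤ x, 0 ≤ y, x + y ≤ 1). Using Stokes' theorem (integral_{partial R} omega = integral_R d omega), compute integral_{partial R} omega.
integral_(partial R) omega = 3/2

Stokes: integral_partial_R omega = integral_R d omega with d omega = (∂Q/∂x - ∂P/∂y) dx ∧ dy.
  ∂Q/∂x = 3*y
  ∂P/∂y = -6*y
  integrand = ∂Q/∂x - ∂P/∂y = 9*y.
Integrating over R: integral_0^1 integral_0^{1-x} (9*y) dy dx = 3/2.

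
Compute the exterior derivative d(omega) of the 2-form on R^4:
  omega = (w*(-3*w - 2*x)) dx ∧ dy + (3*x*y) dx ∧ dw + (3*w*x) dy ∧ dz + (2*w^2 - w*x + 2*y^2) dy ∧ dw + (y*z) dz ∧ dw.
d(omega) = (-7*w - 5*x) dx ∧ dy ∧ dw + (3*w) dx ∧ dy ∧ dz + (3*x + z) dy ∧ dz ∧ dw

For a 2-form omega = sum_{i<j} g_{ij} dx_i ∧ dx_j, the exterior derivative is
  d(omega) = sum_{i<j} d(g_{ij}) ∧ dx_i ∧ dx_j = sum_{i<j, k} (∂g_{ij}/∂x_k) dx_k ∧ dx_i ∧ dx_j.
Expand each term, using dx_k ∧ dx_i ∧ dx_j = sgn(permutation) dx_{(a)} ∧ dx_{(b)} ∧ dx_{(c)} with (a < b < c) sorted:
  d(w*(-3*w - 2*x)) includes (∂/∂w)(w*(-3*w - 2*x)) dw = (-6*w - 2*x) dw, which multiplied by dx ∧ dy gives (-6*w - 2*x) dx ∧ dy ∧ dw
  d(3*x*y) includes (∂/∂y)(3*x*y) dy = (3*x) dy, which multiplied by dx ∧ dw gives (-3*x) dx ∧ dy ∧ dw
  d(3*w*x) includes (∂/∂x)(3*w*x) dx = (3*w) dx, which multiplied by dy ∧ dz gives (3*w) dx ∧ dy ∧ dz
  d(3*w*x) includes (∂/∂w)(3*w*x) dw = (3*x) dw, which multiplied by dy ∧ dz gives (3*x) dy ∧ dz ∧ dw
  d(2*w^2 - w*x + 2*y^2) includes (∂/∂x)(2*w^2 - w*x + 2*y^2) dx = (-w) dx, which multiplied by dy ∧ dw gives (-w) dx ∧ dy ∧ dw
  d(y*z) includes (∂/∂y)(y*z) dy = (z) dy, which multiplied by dz ∧ dw gives (z) dy ∧ dz ∧ dw
Collecting like 3-forms: d(omega) = (-7*w - 5*x) dx ∧ dy ∧ dw + (3*w) dx ∧ dy ∧ dz + (3*x + z) dy ∧ dz ∧ dw.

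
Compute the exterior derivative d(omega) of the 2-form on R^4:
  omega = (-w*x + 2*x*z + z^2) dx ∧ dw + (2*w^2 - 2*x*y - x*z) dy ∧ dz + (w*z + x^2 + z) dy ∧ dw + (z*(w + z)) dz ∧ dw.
d(omega) = (-2*x - 2*z) dx ∧ dz ∧ dw + (-2*y - z) dx ∧ dy ∧ dz + (3*w - 1) dy ∧ dz ∧ dw + (2*x) dx ∧ dy ∧ dw

For a 2-form omega = sum_{i<j} g_{ij} dx_i ∧ dx_j, the exterior derivative is
  d(omega) = sum_{i<j} d(g_{ij}) ∧ dx_i ∧ dx_j = sum_{i<j, k} (∂g_{ij}/∂x_k) dx_k ∧ dx_i ∧ dx_j.
Expand each term, using dx_k ∧ dx_i ∧ dx_j = sgn(permutation) dx_{(a)} ∧ dx_{(b)} ∧ dx_{(c)} with (a < b < c) sorted:
  d(-w*x + 2*x*z + z^2) includes (∂/∂z)(-w*x + 2*x*z + z^2) dz = (2*x + 2*z) dz, which multiplied by dx ∧ dw gives (-2*x - 2*z) dx ∧ dz ∧ dw
  d(2*w^2 - 2*x*y - x*z) includes (∂/∂x)(2*w^2 - 2*x*y - x*z) dx = (-2*y - z) dx, which multiplied by dy ∧ dz gives (-2*y - z) dx ∧ dy ∧ dz
  d(2*w^2 - 2*x*y - x*z) includes (∂/∂w)(2*w^2 - 2*x*y - x*z) dw = (4*w) dw, which multiplied by dy ∧ dz gives (4*w) dy ∧ dz ∧ dw
  d(w*z + x^2 + z) includes (∂/∂x)(w*z + x^2 + z) dx = (2*x) dx, which multiplied by dy ∧ dw gives (2*x) dx ∧ dy ∧ dw
  d(w*z + x^2 + z) includes (∂/∂z)(w*z + x^2 + z) dz = (w + 1) dz, which multiplied by dy ∧ dw gives (-w - 1) dy ∧ dz ∧ dw
Collecting like 3-forms: d(omega) = (-2*x - 2*z) dx ∧ dz ∧ dw + (-2*y - z) dx ∧ dy ∧ dz + (3*w - 1) dy ∧ dz ∧ dw + (2*x) dx ∧ dy ∧ dw.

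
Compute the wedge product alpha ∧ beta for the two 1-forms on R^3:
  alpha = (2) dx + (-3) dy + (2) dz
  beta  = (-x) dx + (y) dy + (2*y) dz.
alpha ∧ beta = (-3*x + 2*y) dx ∧ dy + (2*x + 4*y) dx ∧ dz + (-8*y) dy ∧ dz

Distribute the wedge, using dx_i ∧ dx_j = -dx_j ∧ dx_i and dx_i ∧ dx_i = 0. For each pair (i, j) with i < j, the coefficient of dx_i ∧ dx_j in alpha ∧ beta is (alpha_i * beta_j - alpha_j * beta_i). Collecting: alpha ∧ beta = (-3*x + 2*y) dx ∧ dy + (2*x + 4*y) dx ∧ dz + (-8*y) dy ∧ dz.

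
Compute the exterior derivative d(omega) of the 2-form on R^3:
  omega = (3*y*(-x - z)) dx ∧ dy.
d(omega) = (-3*y) dx ∧ dy ∧ dz

For a 2-form omega = sum_{i<j} g_{ij} dx_i ∧ dx_j, the exterior derivative is
  d(omega) = sum_{i<j} d(g_{ij}) ∧ dx_i ∧ dx_j = sum_{i<j, k} (∂g_{ij}/∂x_k) dx_k ∧ dx_i ∧ dx_j.
Expand each term, using dx_k ∧ dx_i ∧ dx_j = sgn(permutation) dx_{(a)} ∧ dx_{(b)} ∧ dx_{(c)} with (a < b < c) sorted:
  d(3*y*(-x - z)) includes (∂/∂z)(3*y*(-x - z)) dz = (-3*y) dz, which multiplied by dx ∧ dy gives (-3*y) dx ∧ dy ∧ dz
Collecting like 3-forms: d(omega) = (-3*y) dx ∧ dy ∧ dz.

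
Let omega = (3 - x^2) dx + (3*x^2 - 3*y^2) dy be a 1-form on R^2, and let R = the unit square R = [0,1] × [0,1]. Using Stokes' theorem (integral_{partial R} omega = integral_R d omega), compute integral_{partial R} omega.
integral_(partial R) omega = 3

Stokes: integral_partial_R omega = integral_R d omega with d omega = (∂Q/∂x - ∂P/∂y) dx ∧ dy.
  ∂Q/∂x = 6*x
  ∂P/∂y = 0
  integrand = ∂Q/∂x - ∂P/∂y = 6*x.
Integrating over R: integral_0^1 integral_0^1 (6*x) dx dy = 3.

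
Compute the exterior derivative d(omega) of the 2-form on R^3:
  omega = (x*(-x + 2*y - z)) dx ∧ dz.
d(omega) = (-2*x) dx ∧ dy ∧ dz

For a 2-form omega = sum_{i<j} g_{ij} dx_i ∧ dx_j, the exterior derivative is
  d(omega) = sum_{i<j} d(g_{ij}) ∧ dx_i ∧ dx_j = sum_{i<j, k} (∂g_{ij}/∂x_k) dx_k ∧ dx_i ∧ dx_j.
Expand each term, using dx_k ∧ dx_i ∧ dx_j = sgn(permutation) dx_{(a)} ∧ dx_{(b)} ∧ dx_{(c)} with (a < b < c) sorted:
  d(x*(-x + 2*y - z)) includes (∂/∂y)(x*(-x + 2*y - z)) dy = (2*x) dy, which multiplied by dx ∧ dz gives (-2*x) dx ∧ dy ∧ dz
Collecting like 3-forms: d(omega) = (-2*x) dx ∧ dy ∧ dz.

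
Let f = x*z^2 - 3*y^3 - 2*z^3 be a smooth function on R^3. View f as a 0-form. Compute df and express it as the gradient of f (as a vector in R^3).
df = (z^2) dx + (-9*y^2) dy + (2*z*(x - 3*z)) dz; grad f = (z^2, -9*y^2, 2*z*(x - 3*z))

For a 0-form f, d f = (∂f/∂x) dx + (∂f/∂y) dy + (∂f/∂z) dz. The components of the vector representation are exactly the entries of grad f in Cartesian coordinates:
  ∂f/∂x = z^2
  ∂f/∂y = -9*y^2
  ∂f/∂z = 2*z*(x - 3*z).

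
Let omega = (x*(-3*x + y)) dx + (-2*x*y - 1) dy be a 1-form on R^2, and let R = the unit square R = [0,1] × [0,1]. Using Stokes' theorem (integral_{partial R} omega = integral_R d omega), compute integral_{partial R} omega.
integral_(partial R) omega = -3/2

Stokes: integral_partial_R omega = integral_R d omega with d omega = (∂Q/∂x - ∂P/∂y) dx ∧ dy.
  ∂Q/∂x = -2*y
  ∂P/∂y = x
  integrand = ∂Q/∂x - ∂P/∂y = -x - 2*y.
Integrating over R: integral_0^1 integral_0^1 (-x - 2*y) dx dy = -3/2.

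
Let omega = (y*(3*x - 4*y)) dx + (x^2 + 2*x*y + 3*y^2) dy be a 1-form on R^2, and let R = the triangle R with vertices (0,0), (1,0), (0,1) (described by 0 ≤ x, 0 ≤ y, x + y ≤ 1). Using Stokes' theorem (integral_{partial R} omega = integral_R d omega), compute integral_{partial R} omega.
integral_(partial R) omega = 3/2

Stokes: integral_partial_R omega = integral_R d omega with d omega = (∂Q/∂x - ∂P/∂y) dx ∧ dy.
  ∂Q/∂x = 2*x + 2*y
  ∂P/∂y = 3*x - 8*y
  integrand = ∂Q/∂x - ∂P/∂y = -x + 10*y.
Integrating over R: integral_0^1 integral_0^{1-x} (-x + 10*y) dy dx = 3/2.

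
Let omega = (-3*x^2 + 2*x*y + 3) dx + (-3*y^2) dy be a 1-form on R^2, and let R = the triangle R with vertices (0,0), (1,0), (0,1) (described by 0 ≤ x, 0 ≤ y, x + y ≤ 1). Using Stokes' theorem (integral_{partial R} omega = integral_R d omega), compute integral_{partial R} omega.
integral_(partial R) omega = -1/3

Stokes: integral_partial_R omega = integral_R d omega with d omega = (∂Q/∂x - ∂P/∂y) dx ∧ dy.
  ∂Q/∂x = 0
  ∂P/∂y = 2*x
  integrand = ∂Q/∂x - ∂P/∂y = -2*x.
Integrating over R: integral_0^1 integral_0^{1-x} (-2*x) dy dx = -1/3.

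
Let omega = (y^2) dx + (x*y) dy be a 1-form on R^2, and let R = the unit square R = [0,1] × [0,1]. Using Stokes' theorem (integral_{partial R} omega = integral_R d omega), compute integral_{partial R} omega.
integral_(partial R) omega = -1/2

Stokes: integral_partial_R omega = integral_R d omega with d omega = (∂Q/∂x - ∂P/∂y) dx ∧ dy.
  ∂Q/∂x = y
  ∂P/∂y = 2*y
  integrand = ∂Q/∂x - ∂P/∂y = -y.
Integrating over R: integral_0^1 integral_0^1 (-y) dx dy = -1/2.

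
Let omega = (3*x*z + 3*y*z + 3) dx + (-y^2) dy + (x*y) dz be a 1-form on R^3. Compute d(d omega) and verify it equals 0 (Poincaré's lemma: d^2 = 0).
d(d omega) = 0

Step 1: d omega = sum_{i<j} (∂f_j/∂x_i - ∂f_i/∂x_j) dx_i ∧ dx_j:
  coeff of dx ∧ dy: -3*z
  coeff of dx ∧ dz: -3*x - 2*y
  coeff of dy ∧ dz: x
Step 2: Apply d again to each 2-form coefficient. The only possible 3-form in R^3 is dx ∧ dy ∧ dz, with coefficient
  ∂(coeff of dy∧dz)/∂x - ∂(coeff of dx∧dz)/∂y + ∂(coeff of dx∧dy)/∂z
  = ∂/∂x (x) - ∂/∂y (-3*x - 2*y) + ∂/∂z (-3*z).
Each of these terms simplifies to sums of mixed partials that cancel in pairs. The result is 0 (by equality of mixed partials for smooth functions — Schwarz / Clairaut).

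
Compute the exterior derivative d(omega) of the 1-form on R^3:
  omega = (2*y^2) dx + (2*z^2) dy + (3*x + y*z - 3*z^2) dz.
d(omega) = (-4*y) dx ∧ dy + (3) dx ∧ dz + (-3*z) dy ∧ dz

For a 1-form omega = sum_i f_i dx_i, the exterior derivative is
  d(omega) = sum_{i < j} (∂f_j/∂x_i - ∂f_i/∂x_j) dx_i ∧ dx_j.
  coefficient of dx ∧ dy: ∂f_2/∂x - ∂f_1/∂y = ∂(2*z^2)/∂x - ∂(2*y^2)/∂y = -4*y
  coefficient of dx ∧ dz: ∂f_3/∂x - ∂f_1/∂z = ∂(3*x + y*z - 3*z^2)/∂x - ∂(2*y^2)/∂z = 3
  coefficient of dy ∧ dz: ∂f_3/∂y - ∂f_2/∂z = ∂(3*x + y*z - 3*z^2)/∂y - ∂(2*z^2)/∂z = -3*z
Assembling: d(omega) = (-4*y) dx ∧ dy + (3) dx ∧ dz + (-3*z) dy ∧ dz.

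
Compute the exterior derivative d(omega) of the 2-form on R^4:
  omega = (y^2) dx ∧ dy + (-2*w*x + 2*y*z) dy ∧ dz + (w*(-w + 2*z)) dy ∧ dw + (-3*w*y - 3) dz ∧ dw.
d(omega) = (-2*w) dx ∧ dy ∧ dz + (-5*w - 2*x) dy ∧ dz ∧ dw

For a 2-form omega = sum_{i<j} g_{ij} dx_i ∧ dx_j, the exterior derivative is
  d(omega) = sum_{i<j} d(g_{ij}) ∧ dx_i ∧ dx_j = sum_{i<j, k} (∂g_{ij}/∂x_k) dx_k ∧ dx_i ∧ dx_j.
Expand each term, using dx_k ∧ dx_i ∧ dx_j = sgn(permutation) dx_{(a)} ∧ dx_{(b)} ∧ dx_{(c)} with (a < b < c) sorted:
  d(-2*w*x + 2*y*z) includes (∂/∂x)(-2*w*x + 2*y*z) dx = (-2*w) dx, which multiplied by dy ∧ dz gives (-2*w) dx ∧ dy ∧ dz
  d(-2*w*x + 2*y*z) includes (∂/∂w)(-2*w*x + 2*y*z) dw = (-2*x) dw, which multiplied by dy ∧ dz gives (-2*x) dy ∧ dz ∧ dw
  d(w*(-w + 2*z)) includes (∂/∂z)(w*(-w + 2*z)) dz = (2*w) dz, which multiplied by dy ∧ dw gives (-2*w) dy ∧ dz ∧ dw
  d(-3*w*y - 3) includes (∂/∂y)(-3*w*y - 3) dy = (-3*w) dy, which multiplied by dz ∧ dw gives (-3*w) dy ∧ dz ∧ dw
Collecting like 3-forms: d(omega) = (-2*w) dx ∧ dy ∧ dz + (-5*w - 2*x) dy ∧ dz ∧ dw.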